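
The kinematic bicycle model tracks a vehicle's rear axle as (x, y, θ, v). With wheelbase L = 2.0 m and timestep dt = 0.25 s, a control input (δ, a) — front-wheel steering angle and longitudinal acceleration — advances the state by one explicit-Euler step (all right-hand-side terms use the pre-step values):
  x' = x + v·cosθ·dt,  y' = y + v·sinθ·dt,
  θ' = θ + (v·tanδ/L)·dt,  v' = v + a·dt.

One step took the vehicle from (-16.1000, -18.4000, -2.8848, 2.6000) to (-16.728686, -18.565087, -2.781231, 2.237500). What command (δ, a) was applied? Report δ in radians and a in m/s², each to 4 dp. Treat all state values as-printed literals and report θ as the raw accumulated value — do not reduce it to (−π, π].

δ = 0.3085, a = -1.4500

a = (v'−v)/dt = (-0.362500)/0.25 = -1.4500
Δθ = θ'−θ = 0.103569;  (v·dt/L) = 2.6000·0.25/2.0 = 0.325000
tan δ = Δθ·L/(v·dt) = 0.318674  →  δ = 0.3085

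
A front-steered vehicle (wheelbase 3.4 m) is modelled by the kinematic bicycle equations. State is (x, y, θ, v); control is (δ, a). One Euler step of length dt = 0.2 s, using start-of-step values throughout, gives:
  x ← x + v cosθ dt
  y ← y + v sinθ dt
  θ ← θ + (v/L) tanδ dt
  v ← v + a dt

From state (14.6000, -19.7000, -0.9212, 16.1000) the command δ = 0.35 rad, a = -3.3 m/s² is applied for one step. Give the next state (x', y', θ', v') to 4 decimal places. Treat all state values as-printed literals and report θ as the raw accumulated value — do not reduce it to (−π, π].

x' = 14.6000 + 16.1000·cos(-0.9212)·0.2 = 16.5477
y' = -19.7000 + 16.1000·sin(-0.9212)·0.2 = -22.2642
θ' = -0.9212 + (16.1000/3.4)·tan(0.35)·0.2 = -0.5755
v' = 16.1000 − 3.3000·0.2 = 15.4400

(16.5477, -22.2642, -0.5755, 15.4400)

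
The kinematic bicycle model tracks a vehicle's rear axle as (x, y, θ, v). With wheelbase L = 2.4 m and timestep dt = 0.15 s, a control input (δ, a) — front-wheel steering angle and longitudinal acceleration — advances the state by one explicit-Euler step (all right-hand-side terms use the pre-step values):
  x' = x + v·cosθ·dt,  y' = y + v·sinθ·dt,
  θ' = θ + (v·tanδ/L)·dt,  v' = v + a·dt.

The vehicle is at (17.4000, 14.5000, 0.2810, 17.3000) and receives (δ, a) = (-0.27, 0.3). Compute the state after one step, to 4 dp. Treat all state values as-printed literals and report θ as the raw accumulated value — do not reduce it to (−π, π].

(19.8932, 15.2196, -0.0182, 17.3450)

x' = 17.4000 + 17.3000·cos(0.2810)·0.15 = 19.8932
y' = 14.5000 + 17.3000·sin(0.2810)·0.15 = 15.2196
θ' = 0.2810 + (17.3000/2.4)·tan(-0.27)·0.15 = -0.0182
v' = 17.3000 + 0.3000·0.15 = 17.3450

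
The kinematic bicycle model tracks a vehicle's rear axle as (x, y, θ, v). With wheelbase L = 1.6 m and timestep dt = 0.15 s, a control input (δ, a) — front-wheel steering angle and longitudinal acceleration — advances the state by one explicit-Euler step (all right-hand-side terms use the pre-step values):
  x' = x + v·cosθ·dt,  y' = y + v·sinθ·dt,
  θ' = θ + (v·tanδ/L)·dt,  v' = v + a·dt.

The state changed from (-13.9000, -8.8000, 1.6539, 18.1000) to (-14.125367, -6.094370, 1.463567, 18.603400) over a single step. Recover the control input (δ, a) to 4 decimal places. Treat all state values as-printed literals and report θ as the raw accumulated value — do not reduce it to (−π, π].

δ = -0.1117, a = 3.3560

a = (v'−v)/dt = (0.503400)/0.15 = 3.3560
Δθ = θ'−θ = -0.190333;  (v·dt/L) = 18.1000·0.15/1.6 = 1.696875
tan δ = Δθ·L/(v·dt) = -0.112167  →  δ = -0.1117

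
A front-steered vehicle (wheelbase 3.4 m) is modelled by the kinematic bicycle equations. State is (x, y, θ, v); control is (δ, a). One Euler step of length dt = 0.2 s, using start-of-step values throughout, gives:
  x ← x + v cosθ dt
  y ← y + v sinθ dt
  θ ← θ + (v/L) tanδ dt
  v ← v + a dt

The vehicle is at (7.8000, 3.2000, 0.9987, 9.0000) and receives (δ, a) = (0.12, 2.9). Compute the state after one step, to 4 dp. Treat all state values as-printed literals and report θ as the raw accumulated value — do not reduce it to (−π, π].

(8.7745, 4.7134, 1.0625, 9.5800)

x' = 7.8000 + 9.0000·cos(0.9987)·0.2 = 8.7745
y' = 3.2000 + 9.0000·sin(0.9987)·0.2 = 4.7134
θ' = 0.9987 + (9.0000/3.4)·tan(0.12)·0.2 = 1.0625
v' = 9.0000 + 2.9000·0.2 = 9.5800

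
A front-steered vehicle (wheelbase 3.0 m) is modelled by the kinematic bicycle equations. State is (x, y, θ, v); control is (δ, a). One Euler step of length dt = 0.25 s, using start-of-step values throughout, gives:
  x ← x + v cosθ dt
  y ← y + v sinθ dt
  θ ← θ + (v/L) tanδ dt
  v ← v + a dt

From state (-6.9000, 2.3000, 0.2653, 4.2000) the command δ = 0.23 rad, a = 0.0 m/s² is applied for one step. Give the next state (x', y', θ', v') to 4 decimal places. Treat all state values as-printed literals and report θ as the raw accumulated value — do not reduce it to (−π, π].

(-5.8867, 2.5753, 0.3473, 4.2000)

x' = -6.9000 + 4.2000·cos(0.2653)·0.25 = -5.8867
y' = 2.3000 + 4.2000·sin(0.2653)·0.25 = 2.5753
θ' = 0.2653 + (4.2000/3.0)·tan(0.23)·0.25 = 0.3473
v' = 4.2000 + 0.0000·0.25 = 4.2000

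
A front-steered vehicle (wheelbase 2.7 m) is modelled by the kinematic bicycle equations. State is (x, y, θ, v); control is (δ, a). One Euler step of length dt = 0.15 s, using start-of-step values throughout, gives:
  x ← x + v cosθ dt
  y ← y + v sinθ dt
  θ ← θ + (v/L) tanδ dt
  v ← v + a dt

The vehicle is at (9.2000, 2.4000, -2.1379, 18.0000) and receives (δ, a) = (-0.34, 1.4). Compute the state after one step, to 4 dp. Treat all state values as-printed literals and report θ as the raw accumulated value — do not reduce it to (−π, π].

x' = 9.2000 + 18.0000·cos(-2.1379)·0.15 = 7.7496
y' = 2.4000 + 18.0000·sin(-2.1379)·0.15 = 0.1227
θ' = -2.1379 + (18.0000/2.7)·tan(-0.34)·0.15 = -2.4916
v' = 18.0000 + 1.4000·0.15 = 18.2100

(7.7496, 0.1227, -2.4916, 18.2100)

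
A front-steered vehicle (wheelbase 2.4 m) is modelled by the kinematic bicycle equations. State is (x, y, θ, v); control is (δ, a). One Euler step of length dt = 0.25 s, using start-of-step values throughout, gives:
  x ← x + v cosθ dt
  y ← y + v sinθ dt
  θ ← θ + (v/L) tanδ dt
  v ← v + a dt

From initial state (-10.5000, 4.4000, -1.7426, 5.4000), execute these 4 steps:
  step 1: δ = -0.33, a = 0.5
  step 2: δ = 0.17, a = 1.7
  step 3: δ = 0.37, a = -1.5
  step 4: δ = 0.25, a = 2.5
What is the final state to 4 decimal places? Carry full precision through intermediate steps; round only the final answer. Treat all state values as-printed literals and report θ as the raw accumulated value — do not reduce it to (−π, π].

(-11.6490, -1.0493, -1.4478, 6.2000)

after step 1 (δ=-0.33, a=0.5): (-10.730796, 3.069875, -1.935270, 5.525000)
after step 2 (δ=0.17, a=1.7): (-11.223153, 1.779357, -1.836478, 5.950000)
after step 3 (δ=0.37, a=-1.5): (-11.613722, 0.344048, -1.596084, 5.575000)
after step 4 (δ=0.25, a=2.5): (-11.648962, -1.049256, -1.447799, 6.200000)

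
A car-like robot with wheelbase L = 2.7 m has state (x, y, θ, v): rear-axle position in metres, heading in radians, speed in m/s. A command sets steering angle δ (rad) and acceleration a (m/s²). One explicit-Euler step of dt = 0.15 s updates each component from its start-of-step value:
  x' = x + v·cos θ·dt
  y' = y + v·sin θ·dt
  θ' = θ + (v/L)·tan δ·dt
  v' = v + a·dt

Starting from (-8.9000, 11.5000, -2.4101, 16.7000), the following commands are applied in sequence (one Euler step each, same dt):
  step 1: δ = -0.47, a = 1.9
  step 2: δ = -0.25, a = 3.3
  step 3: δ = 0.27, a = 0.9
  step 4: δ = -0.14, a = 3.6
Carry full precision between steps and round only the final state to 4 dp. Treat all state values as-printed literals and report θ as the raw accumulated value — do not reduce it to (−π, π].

after step 1 (δ=-0.47, a=1.9): (-10.764166, 9.826707, -2.881379, 16.985000)
after step 2 (δ=-0.25, a=3.3): (-13.226147, 9.171205, -3.122323, 17.480000)
after step 3 (δ=0.27, a=0.9): (-15.847660, 9.120683, -2.853560, 17.615000)
after step 4 (δ=-0.14, a=3.6): (-18.381061, 8.370109, -2.991468, 18.155000)

(-18.3811, 8.3701, -2.9915, 18.1550)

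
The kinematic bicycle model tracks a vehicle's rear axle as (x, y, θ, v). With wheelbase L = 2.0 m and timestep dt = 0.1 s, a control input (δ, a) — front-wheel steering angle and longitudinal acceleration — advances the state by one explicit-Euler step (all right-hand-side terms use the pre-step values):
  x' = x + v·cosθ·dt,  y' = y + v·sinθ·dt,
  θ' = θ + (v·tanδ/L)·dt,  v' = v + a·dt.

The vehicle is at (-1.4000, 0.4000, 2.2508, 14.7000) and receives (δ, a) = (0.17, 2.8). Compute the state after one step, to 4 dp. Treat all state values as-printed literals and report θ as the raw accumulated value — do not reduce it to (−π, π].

(-2.3243, 1.5430, 2.3770, 14.9800)

x' = -1.4000 + 14.7000·cos(2.2508)·0.1 = -2.3243
y' = 0.4000 + 14.7000·sin(2.2508)·0.1 = 1.5430
θ' = 2.2508 + (14.7000/2.0)·tan(0.17)·0.1 = 2.3770
v' = 14.7000 + 2.8000·0.1 = 14.9800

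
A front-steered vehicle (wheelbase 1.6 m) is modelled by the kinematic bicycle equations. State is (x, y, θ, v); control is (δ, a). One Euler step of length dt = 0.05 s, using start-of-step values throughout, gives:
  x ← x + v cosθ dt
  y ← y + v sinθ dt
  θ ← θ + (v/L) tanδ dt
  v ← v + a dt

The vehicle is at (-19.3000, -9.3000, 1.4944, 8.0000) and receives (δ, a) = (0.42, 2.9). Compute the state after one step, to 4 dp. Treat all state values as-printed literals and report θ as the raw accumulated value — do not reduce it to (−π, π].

x' = -19.3000 + 8.0000·cos(1.4944)·0.05 = -19.2695
y' = -9.3000 + 8.0000·sin(1.4944)·0.05 = -8.9012
θ' = 1.4944 + (8.0000/1.6)·tan(0.42)·0.05 = 1.6060
v' = 8.0000 + 2.9000·0.05 = 8.1450

(-19.2695, -8.9012, 1.6060, 8.1450)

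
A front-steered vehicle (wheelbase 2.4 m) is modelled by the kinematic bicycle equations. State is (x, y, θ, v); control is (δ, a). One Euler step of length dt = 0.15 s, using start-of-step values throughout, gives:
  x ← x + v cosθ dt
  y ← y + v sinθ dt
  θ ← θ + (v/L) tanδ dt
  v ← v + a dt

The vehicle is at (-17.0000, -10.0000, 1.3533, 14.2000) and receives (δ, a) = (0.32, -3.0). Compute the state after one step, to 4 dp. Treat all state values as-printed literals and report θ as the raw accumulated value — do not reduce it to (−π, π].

x' = -17.0000 + 14.2000·cos(1.3533)·0.15 = -16.5404
y' = -10.0000 + 14.2000·sin(1.3533)·0.15 = -7.9202
θ' = 1.3533 + (14.2000/2.4)·tan(0.32)·0.15 = 1.6474
v' = 14.2000 − 3.0000·0.15 = 13.7500

(-16.5404, -7.9202, 1.6474, 13.7500)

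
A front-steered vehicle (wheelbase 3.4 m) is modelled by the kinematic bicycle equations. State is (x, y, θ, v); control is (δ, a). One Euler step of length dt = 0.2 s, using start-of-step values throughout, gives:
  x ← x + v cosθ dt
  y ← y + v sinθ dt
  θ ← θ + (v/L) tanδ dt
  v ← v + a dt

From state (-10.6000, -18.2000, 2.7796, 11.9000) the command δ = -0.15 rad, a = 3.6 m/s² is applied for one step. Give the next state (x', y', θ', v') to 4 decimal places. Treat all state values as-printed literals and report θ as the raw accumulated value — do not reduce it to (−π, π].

x' = -10.6000 + 11.9000·cos(2.7796)·0.2 = -12.8258
y' = -18.2000 + 11.9000·sin(2.7796)·0.2 = -17.3572
θ' = 2.7796 + (11.9000/3.4)·tan(-0.15)·0.2 = 2.6738
v' = 11.9000 + 3.6000·0.2 = 12.6200

(-12.8258, -17.3572, 2.6738, 12.6200)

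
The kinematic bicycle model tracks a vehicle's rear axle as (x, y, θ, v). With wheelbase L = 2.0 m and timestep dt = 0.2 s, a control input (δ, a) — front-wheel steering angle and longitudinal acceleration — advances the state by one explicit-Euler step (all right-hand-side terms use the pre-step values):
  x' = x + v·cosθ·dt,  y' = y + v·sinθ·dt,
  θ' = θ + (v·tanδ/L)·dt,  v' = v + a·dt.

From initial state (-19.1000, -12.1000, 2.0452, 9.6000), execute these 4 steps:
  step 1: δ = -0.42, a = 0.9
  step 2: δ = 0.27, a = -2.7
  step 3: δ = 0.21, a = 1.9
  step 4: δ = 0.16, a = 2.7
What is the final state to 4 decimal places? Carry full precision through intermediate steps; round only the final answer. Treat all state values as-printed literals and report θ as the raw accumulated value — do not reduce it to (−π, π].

(-21.5862, -5.0057, 2.2394, 10.1600)

after step 1 (δ=-0.42, a=0.9): (-19.977071, -10.392035, 1.616490, 9.780000)
after step 2 (δ=0.27, a=-2.7): (-20.066418, -8.438076, 1.887160, 9.240000)
after step 3 (δ=0.21, a=1.9): (-20.641354, -6.681787, 2.084103, 9.620000)
after step 4 (δ=0.16, a=2.7): (-21.586155, -5.005742, 2.239350, 10.160000)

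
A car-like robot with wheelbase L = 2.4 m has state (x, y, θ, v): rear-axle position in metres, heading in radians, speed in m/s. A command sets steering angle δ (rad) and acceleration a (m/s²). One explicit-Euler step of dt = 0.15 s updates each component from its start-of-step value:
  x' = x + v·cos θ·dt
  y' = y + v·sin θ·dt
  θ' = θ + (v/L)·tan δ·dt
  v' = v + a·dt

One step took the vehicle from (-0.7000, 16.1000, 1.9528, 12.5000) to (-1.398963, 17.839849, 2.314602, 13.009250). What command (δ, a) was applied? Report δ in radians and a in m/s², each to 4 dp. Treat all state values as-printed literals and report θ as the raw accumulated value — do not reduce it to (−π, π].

a = (v'−v)/dt = (0.509250)/0.15 = 3.3950
Δθ = θ'−θ = 0.361802;  (v·dt/L) = 12.5000·0.15/2.4 = 0.781250
tan δ = Δθ·L/(v·dt) = 0.463107  →  δ = 0.4337

δ = 0.4337, a = 3.3950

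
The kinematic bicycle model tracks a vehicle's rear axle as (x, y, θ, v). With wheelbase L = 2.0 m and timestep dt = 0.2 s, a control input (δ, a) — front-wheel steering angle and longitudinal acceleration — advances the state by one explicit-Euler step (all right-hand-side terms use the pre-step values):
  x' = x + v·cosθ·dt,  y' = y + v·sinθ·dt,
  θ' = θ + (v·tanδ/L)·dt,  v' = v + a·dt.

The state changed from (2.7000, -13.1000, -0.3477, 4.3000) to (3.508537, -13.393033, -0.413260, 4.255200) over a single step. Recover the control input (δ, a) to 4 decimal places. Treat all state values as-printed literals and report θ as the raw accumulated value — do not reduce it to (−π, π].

δ = -0.1513, a = -0.2240

a = (v'−v)/dt = (-0.044800)/0.2 = -0.2240
Δθ = θ'−θ = -0.065560;  (v·dt/L) = 4.3000·0.2/2.0 = 0.430000
tan δ = Δθ·L/(v·dt) = -0.152465  →  δ = -0.1513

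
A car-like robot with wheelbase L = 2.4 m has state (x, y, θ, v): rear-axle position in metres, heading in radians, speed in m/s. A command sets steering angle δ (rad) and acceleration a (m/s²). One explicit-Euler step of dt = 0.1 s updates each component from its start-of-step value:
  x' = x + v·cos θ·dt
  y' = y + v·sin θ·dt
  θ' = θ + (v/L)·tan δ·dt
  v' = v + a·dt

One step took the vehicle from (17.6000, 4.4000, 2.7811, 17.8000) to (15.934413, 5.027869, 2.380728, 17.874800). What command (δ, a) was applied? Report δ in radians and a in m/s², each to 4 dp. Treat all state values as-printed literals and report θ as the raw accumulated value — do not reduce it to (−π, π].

δ = -0.4950, a = 0.7480

a = (v'−v)/dt = (0.074800)/0.1 = 0.7480
Δθ = θ'−θ = -0.400372;  (v·dt/L) = 17.8000·0.1/2.4 = 0.741667
tan δ = Δθ·L/(v·dt) = -0.539827  →  δ = -0.4950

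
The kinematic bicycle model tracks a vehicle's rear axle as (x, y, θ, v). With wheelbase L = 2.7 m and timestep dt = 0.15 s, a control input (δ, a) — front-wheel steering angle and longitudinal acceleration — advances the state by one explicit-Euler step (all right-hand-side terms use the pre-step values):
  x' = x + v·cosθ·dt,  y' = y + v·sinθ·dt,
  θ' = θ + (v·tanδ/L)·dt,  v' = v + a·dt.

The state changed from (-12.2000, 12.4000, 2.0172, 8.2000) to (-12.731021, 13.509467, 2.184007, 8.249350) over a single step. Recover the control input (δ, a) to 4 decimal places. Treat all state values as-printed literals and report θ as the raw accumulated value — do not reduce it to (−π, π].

δ = 0.3510, a = 0.3290

a = (v'−v)/dt = (0.049350)/0.15 = 0.3290
Δθ = θ'−θ = 0.166807;  (v·dt/L) = 8.2000·0.15/2.7 = 0.455556
tan δ = Δθ·L/(v·dt) = 0.366162  →  δ = 0.3510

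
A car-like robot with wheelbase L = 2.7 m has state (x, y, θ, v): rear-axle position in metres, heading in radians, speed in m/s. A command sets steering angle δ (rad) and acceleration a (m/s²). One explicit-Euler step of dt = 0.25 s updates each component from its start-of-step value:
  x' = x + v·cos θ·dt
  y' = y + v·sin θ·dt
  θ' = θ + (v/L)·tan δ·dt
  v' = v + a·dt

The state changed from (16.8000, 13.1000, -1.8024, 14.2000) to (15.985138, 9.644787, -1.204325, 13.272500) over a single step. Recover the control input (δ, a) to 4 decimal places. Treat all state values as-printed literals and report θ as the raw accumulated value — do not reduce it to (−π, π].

a = (v'−v)/dt = (-0.927500)/0.25 = -3.7100
Δθ = θ'−θ = 0.598075;  (v·dt/L) = 14.2000·0.25/2.7 = 1.314815
tan δ = Δθ·L/(v·dt) = 0.454874  →  δ = 0.4269

δ = 0.4269, a = -3.7100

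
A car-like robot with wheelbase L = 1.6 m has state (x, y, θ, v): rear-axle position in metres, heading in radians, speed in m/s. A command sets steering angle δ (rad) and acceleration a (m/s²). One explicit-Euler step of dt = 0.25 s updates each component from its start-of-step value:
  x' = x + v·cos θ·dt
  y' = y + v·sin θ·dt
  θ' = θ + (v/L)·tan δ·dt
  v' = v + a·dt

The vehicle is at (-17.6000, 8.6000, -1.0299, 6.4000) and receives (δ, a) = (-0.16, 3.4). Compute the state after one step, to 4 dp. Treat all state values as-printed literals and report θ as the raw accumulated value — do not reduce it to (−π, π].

(-16.7762, 7.2284, -1.1913, 7.2500)

x' = -17.6000 + 6.4000·cos(-1.0299)·0.25 = -16.7762
y' = 8.6000 + 6.4000·sin(-1.0299)·0.25 = 7.2284
θ' = -1.0299 + (6.4000/1.6)·tan(-0.16)·0.25 = -1.1913
v' = 6.4000 + 3.4000·0.25 = 7.2500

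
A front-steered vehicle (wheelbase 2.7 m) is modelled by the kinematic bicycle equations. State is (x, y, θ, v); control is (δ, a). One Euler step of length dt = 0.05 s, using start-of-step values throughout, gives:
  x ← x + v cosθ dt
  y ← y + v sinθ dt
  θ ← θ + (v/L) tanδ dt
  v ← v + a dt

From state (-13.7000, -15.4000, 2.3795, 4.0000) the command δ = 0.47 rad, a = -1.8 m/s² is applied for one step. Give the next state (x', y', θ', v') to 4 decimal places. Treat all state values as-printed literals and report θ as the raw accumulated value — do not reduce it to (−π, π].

(-13.8447, -15.2619, 2.4171, 3.9100)

x' = -13.7000 + 4.0000·cos(2.3795)·0.05 = -13.8447
y' = -15.4000 + 4.0000·sin(2.3795)·0.05 = -15.2619
θ' = 2.3795 + (4.0000/2.7)·tan(0.47)·0.05 = 2.4171
v' = 4.0000 − 1.8000·0.05 = 3.9100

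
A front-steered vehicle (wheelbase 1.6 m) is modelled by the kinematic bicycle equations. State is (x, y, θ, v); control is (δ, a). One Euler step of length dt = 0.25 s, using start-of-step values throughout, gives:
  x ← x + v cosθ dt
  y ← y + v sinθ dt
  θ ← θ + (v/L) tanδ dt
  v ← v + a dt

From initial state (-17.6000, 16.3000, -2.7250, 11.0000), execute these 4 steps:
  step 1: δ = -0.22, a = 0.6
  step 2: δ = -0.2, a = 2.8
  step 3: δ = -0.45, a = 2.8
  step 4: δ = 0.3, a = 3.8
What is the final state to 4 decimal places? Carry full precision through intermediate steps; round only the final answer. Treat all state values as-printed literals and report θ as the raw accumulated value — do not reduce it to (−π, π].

(-26.8041, 18.9732, -3.7503, 13.5000)

after step 1 (δ=-0.22, a=0.6): (-20.114801, 15.187221, -3.109346, 11.150000)
after step 2 (δ=-0.2, a=2.8): (-22.900852, 15.097349, -3.462505, 11.850000)
after step 3 (δ=-0.45, a=2.8): (-25.712110, 16.031817, -4.356911, 12.550000)
after step 4 (δ=0.3, a=3.8): (-26.804080, 18.973162, -3.750322, 13.500000)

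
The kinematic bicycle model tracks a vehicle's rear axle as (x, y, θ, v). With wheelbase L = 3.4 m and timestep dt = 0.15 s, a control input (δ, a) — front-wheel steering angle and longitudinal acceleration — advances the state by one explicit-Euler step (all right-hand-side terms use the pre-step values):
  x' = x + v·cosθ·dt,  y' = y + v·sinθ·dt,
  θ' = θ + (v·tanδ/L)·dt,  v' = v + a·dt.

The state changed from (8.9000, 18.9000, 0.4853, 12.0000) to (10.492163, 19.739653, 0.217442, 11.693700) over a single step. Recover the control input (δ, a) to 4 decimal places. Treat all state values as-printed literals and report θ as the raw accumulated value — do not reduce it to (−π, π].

a = (v'−v)/dt = (-0.306300)/0.15 = -2.0420
Δθ = θ'−θ = -0.267858;  (v·dt/L) = 12.0000·0.15/3.4 = 0.529412
tan δ = Δθ·L/(v·dt) = -0.505954  →  δ = -0.4684

δ = -0.4684, a = -2.0420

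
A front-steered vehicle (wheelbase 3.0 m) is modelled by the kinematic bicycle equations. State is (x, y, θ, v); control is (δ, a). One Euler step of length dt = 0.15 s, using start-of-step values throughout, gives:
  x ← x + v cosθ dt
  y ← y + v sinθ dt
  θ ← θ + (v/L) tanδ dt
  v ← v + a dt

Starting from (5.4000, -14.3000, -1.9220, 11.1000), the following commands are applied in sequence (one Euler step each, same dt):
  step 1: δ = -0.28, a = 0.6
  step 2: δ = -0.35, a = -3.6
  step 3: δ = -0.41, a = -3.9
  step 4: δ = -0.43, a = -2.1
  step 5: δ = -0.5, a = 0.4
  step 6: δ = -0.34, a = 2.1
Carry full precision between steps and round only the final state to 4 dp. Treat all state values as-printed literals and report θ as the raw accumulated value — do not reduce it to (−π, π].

(-1.0760, -20.1638, -3.1879, 10.1250)

after step 1 (δ=-0.28, a=0.6): (4.827193, -15.863367, -2.081593, 11.190000)
after step 2 (δ=-0.35, a=-3.6): (4.006621, -17.327616, -2.285826, 10.650000)
after step 3 (δ=-0.41, a=-3.9): (2.959236, -18.533846, -2.517267, 10.065000)
after step 4 (δ=-0.43, a=-2.1): (1.734289, -19.416371, -2.748068, 9.750000)
after step 5 (δ=-0.5, a=0.4): (0.383578, -19.977160, -3.014391, 9.810000)
after step 6 (δ=-0.34, a=2.1): (-1.076034, -20.163834, -3.187899, 10.125000)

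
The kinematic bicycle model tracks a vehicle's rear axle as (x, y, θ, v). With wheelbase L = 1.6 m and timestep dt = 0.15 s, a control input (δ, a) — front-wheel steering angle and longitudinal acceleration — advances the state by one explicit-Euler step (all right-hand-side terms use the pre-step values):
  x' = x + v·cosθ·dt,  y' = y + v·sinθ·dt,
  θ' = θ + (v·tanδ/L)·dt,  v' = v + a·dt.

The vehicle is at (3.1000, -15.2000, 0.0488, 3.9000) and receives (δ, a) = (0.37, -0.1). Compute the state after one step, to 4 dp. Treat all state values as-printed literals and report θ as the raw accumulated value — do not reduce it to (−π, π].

x' = 3.1000 + 3.9000·cos(0.0488)·0.15 = 3.6843
y' = -15.2000 + 3.9000·sin(0.0488)·0.15 = -15.1715
θ' = 0.0488 + (3.9000/1.6)·tan(0.37)·0.15 = 0.1906
v' = 3.9000 − 0.1000·0.15 = 3.8850

(3.6843, -15.1715, 0.1906, 3.8850)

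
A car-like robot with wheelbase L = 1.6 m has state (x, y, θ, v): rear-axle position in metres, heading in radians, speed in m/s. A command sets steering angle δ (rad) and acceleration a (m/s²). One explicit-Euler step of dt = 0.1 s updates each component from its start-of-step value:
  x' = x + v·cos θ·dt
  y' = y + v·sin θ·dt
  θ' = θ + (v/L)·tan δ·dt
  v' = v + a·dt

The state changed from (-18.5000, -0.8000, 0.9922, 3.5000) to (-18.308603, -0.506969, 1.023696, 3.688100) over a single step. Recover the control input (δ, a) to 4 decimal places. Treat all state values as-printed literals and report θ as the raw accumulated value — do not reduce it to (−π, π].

δ = 0.1430, a = 1.8810

a = (v'−v)/dt = (0.188100)/0.1 = 1.8810
Δθ = θ'−θ = 0.031496;  (v·dt/L) = 3.5000·0.1/1.6 = 0.218750
tan δ = Δθ·L/(v·dt) = 0.143982  →  δ = 0.1430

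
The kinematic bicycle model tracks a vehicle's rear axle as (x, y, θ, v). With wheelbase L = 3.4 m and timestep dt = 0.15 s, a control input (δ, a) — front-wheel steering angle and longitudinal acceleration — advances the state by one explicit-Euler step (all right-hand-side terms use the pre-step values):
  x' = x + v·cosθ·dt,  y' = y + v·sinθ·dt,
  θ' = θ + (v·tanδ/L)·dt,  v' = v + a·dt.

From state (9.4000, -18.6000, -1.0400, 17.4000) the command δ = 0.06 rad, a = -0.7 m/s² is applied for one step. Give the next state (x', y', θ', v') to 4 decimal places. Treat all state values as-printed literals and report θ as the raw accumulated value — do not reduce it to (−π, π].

x' = 9.4000 + 17.4000·cos(-1.0400)·0.15 = 10.7212
y' = -18.6000 + 17.4000·sin(-1.0400)·0.15 = -20.8509
θ' = -1.0400 + (17.4000/3.4)·tan(0.06)·0.15 = -0.9939
v' = 17.4000 − 0.7000·0.15 = 17.2950

(10.7212, -20.8509, -0.9939, 17.2950)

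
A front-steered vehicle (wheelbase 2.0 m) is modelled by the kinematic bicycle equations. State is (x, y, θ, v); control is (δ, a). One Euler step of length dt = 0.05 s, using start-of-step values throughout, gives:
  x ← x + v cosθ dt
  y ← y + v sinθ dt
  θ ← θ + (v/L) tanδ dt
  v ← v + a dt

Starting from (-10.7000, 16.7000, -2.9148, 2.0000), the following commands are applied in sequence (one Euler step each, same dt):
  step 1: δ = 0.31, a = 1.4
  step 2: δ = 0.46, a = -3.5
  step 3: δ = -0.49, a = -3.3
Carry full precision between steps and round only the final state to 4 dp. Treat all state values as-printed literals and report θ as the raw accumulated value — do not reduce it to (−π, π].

(-10.9893, 16.6275, -2.8984, 1.7300)

after step 1 (δ=0.31, a=1.4): (-10.797439, 16.677515, -2.898784, 2.070000)
after step 2 (δ=0.46, a=-3.5): (-10.897903, 16.652630, -2.873144, 1.895000)
after step 3 (δ=-0.49, a=-3.3): (-10.989260, 16.627499, -2.898413, 1.730000)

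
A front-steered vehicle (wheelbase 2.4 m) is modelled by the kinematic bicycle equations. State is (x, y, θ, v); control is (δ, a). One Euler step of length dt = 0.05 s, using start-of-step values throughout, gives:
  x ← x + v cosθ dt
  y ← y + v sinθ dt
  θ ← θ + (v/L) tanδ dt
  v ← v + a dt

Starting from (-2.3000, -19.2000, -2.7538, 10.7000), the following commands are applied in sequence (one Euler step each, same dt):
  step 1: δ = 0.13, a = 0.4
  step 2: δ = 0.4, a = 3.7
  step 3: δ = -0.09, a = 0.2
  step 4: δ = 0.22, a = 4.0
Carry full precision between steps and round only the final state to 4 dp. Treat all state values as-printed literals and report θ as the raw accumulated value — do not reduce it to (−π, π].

after step 1 (δ=0.13, a=0.4): (-2.795274, -19.402308, -2.724656, 10.720000)
after step 2 (δ=0.4, a=3.7): (-3.285357, -19.619367, -2.630233, 10.905000)
after step 3 (δ=-0.09, a=0.2): (-3.760859, -19.886193, -2.650735, 10.915000)
after step 4 (δ=0.22, a=4.0): (-4.242171, -20.143450, -2.599885, 11.115000)

(-4.2422, -20.1434, -2.5999, 11.1150)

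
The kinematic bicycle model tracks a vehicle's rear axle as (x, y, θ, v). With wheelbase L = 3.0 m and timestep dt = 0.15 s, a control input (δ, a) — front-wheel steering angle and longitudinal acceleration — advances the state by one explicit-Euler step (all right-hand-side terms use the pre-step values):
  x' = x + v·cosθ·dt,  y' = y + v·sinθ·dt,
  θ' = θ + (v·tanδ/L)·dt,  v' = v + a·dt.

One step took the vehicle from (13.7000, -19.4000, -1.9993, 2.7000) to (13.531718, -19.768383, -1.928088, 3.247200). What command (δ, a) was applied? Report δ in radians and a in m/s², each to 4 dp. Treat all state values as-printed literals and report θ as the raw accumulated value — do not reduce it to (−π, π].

a = (v'−v)/dt = (0.547200)/0.15 = 3.6480
Δθ = θ'−θ = 0.071212;  (v·dt/L) = 2.7000·0.15/3.0 = 0.135000
tan δ = Δθ·L/(v·dt) = 0.527496  →  δ = 0.4854

δ = 0.4854, a = 3.6480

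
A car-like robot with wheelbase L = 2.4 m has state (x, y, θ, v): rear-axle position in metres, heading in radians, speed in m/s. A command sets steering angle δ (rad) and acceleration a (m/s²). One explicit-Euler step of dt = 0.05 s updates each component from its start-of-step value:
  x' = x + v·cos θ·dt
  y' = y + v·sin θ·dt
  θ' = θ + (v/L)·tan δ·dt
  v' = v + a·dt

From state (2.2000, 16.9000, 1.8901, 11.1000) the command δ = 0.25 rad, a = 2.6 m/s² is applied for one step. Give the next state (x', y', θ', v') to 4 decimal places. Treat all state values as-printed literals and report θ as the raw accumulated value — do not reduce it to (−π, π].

(2.0258, 17.4269, 1.9491, 11.2300)

x' = 2.2000 + 11.1000·cos(1.8901)·0.05 = 2.0258
y' = 16.9000 + 11.1000·sin(1.8901)·0.05 = 17.4269
θ' = 1.8901 + (11.1000/2.4)·tan(0.25)·0.05 = 1.9491
v' = 11.1000 + 2.6000·0.05 = 11.2300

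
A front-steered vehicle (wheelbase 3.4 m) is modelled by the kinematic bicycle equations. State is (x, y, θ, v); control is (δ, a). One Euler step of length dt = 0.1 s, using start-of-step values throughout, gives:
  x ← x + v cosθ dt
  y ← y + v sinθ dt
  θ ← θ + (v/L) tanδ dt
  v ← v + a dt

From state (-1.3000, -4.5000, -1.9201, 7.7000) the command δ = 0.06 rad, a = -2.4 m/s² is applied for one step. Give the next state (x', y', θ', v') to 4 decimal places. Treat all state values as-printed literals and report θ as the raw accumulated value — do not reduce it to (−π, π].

(-1.5635, -5.2235, -1.9065, 7.4600)

x' = -1.3000 + 7.7000·cos(-1.9201)·0.1 = -1.5635
y' = -4.5000 + 7.7000·sin(-1.9201)·0.1 = -5.2235
θ' = -1.9201 + (7.7000/3.4)·tan(0.06)·0.1 = -1.9065
v' = 7.7000 − 2.4000·0.1 = 7.4600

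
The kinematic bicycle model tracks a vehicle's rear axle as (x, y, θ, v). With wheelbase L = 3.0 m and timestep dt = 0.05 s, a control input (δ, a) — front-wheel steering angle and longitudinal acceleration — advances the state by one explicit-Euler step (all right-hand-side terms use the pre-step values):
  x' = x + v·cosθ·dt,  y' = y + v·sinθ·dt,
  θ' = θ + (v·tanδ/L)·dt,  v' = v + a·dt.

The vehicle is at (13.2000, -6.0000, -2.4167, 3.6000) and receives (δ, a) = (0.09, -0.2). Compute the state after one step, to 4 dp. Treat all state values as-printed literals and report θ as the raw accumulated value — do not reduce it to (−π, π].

x' = 13.2000 + 3.6000·cos(-2.4167)·0.05 = 13.0653
y' = -6.0000 + 3.6000·sin(-2.4167)·0.05 = -6.1193
θ' = -2.4167 + (3.6000/3.0)·tan(0.09)·0.05 = -2.4113
v' = 3.6000 − 0.2000·0.05 = 3.5900

(13.0653, -6.1193, -2.4113, 3.5900)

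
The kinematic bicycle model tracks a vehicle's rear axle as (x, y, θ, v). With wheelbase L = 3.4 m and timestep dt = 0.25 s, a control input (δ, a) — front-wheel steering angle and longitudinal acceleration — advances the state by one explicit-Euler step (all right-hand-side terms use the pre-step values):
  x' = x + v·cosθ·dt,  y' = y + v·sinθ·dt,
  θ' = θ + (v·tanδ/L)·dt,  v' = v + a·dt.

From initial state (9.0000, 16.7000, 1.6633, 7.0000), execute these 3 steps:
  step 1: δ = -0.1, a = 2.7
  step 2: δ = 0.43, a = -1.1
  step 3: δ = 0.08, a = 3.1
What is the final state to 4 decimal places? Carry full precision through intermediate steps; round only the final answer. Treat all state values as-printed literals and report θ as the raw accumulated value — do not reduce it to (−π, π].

(8.2138, 22.1272, 1.9141, 8.1750)

after step 1 (δ=-0.1, a=2.7): (8.838349, 18.442518, 1.611657, 7.675000)
after step 2 (δ=0.43, a=-1.1): (8.759969, 20.359666, 1.870475, 7.400000)
after step 3 (δ=0.08, a=3.1): (8.213826, 22.127215, 1.914097, 8.175000)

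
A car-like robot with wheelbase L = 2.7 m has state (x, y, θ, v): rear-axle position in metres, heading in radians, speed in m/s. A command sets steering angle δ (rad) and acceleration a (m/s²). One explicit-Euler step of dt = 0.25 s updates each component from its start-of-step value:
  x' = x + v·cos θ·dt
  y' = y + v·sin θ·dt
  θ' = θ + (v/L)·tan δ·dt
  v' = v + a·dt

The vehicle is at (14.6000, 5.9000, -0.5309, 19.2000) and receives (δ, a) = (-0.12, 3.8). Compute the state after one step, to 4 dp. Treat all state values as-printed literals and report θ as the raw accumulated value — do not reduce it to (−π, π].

(18.7393, 3.4697, -0.7453, 20.1500)

x' = 14.6000 + 19.2000·cos(-0.5309)·0.25 = 18.7393
y' = 5.9000 + 19.2000·sin(-0.5309)·0.25 = 3.4697
θ' = -0.5309 + (19.2000/2.7)·tan(-0.12)·0.25 = -0.7453
v' = 19.2000 + 3.8000·0.25 = 20.1500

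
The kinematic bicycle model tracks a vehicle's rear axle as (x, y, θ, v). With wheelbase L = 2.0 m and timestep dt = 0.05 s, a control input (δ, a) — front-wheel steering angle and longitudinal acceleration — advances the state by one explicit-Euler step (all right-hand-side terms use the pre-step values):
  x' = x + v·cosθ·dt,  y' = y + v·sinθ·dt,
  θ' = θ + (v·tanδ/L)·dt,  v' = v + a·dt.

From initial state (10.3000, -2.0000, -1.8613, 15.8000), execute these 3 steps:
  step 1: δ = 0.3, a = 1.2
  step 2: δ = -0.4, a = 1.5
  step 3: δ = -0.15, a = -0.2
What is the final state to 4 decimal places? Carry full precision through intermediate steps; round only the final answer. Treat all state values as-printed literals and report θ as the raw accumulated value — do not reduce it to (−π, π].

(9.6782, -4.2909, -1.9670, 15.9250)

after step 1 (δ=0.3, a=1.2): (10.073716, -2.756899, -1.739112, 15.860000)
after step 2 (δ=-0.4, a=1.5): (9.940871, -3.538692, -1.906750, 15.935000)
after step 3 (δ=-0.15, a=-0.2): (9.678207, -4.290901, -1.966958, 15.925000)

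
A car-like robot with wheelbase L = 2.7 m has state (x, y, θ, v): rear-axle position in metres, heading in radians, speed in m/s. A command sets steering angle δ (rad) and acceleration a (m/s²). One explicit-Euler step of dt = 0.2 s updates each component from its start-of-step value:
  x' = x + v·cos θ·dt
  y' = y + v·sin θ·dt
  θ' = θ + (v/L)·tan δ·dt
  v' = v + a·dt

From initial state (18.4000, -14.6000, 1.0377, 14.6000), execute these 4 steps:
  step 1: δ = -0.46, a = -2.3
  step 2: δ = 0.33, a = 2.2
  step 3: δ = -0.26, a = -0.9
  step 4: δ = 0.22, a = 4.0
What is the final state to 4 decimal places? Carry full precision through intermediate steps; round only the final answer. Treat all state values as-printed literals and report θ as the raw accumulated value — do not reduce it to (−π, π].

after step 1 (δ=-0.46, a=-2.3): (19.883951, -12.085186, 0.501881, 14.140000)
after step 2 (δ=0.33, a=2.2): (22.363199, -10.724704, 0.860644, 14.580000)
after step 3 (δ=-0.26, a=-0.9): (24.264283, -8.513610, 0.573341, 14.400000)
after step 4 (δ=0.22, a=4.0): (26.683751, -6.951377, 0.811869, 15.200000)

(26.6838, -6.9514, 0.8119, 15.2000)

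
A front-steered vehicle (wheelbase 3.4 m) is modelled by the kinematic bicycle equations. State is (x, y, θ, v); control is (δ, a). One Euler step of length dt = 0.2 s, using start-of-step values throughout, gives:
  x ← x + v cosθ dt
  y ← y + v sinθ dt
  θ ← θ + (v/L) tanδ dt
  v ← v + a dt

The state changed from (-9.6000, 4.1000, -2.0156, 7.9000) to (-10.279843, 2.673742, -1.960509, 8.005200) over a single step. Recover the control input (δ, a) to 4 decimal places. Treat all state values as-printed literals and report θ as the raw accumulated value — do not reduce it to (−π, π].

a = (v'−v)/dt = (0.105200)/0.2 = 0.5260
Δθ = θ'−θ = 0.055091;  (v·dt/L) = 7.9000·0.2/3.4 = 0.464706
tan δ = Δθ·L/(v·dt) = 0.118550  →  δ = 0.1180

δ = 0.1180, a = 0.5260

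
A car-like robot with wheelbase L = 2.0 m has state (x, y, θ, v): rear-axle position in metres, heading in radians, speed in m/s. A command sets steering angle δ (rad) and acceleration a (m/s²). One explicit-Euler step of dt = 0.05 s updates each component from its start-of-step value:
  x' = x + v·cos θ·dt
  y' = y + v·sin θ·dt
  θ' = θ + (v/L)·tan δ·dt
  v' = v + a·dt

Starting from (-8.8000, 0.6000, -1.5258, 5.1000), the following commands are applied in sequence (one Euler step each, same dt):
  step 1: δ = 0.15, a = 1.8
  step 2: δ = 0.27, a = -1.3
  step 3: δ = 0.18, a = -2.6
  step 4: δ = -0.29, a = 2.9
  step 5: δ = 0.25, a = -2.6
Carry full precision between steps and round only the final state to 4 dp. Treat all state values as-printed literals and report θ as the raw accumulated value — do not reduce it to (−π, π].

after step 1 (δ=0.15, a=1.8): (-8.788530, 0.345258, -1.506530, 5.190000)
after step 2 (δ=0.27, a=-1.3): (-8.771864, 0.086294, -1.470621, 5.125000)
after step 3 (δ=0.18, a=-2.6): (-8.746237, -0.168672, -1.447306, 4.995000)
after step 4 (δ=-0.29, a=2.9): (-8.715474, -0.416520, -1.484570, 5.140000)
after step 5 (δ=0.25, a=-2.6): (-8.693341, -0.672565, -1.451759, 5.010000)

(-8.6933, -0.6726, -1.4518, 5.0100)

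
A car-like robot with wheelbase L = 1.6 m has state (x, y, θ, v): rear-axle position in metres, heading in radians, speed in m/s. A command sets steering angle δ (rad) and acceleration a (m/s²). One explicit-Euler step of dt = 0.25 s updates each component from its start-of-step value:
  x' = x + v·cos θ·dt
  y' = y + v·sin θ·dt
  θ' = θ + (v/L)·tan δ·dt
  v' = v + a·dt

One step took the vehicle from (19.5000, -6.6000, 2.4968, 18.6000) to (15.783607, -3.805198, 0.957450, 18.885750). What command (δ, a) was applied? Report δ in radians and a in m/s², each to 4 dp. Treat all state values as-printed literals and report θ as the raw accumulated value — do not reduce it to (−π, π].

a = (v'−v)/dt = (0.285750)/0.25 = 1.1430
Δθ = θ'−θ = -1.539350;  (v·dt/L) = 18.6000·0.25/1.6 = 2.906250
tan δ = Δθ·L/(v·dt) = -0.529669  →  δ = -0.4871

δ = -0.4871, a = 1.1430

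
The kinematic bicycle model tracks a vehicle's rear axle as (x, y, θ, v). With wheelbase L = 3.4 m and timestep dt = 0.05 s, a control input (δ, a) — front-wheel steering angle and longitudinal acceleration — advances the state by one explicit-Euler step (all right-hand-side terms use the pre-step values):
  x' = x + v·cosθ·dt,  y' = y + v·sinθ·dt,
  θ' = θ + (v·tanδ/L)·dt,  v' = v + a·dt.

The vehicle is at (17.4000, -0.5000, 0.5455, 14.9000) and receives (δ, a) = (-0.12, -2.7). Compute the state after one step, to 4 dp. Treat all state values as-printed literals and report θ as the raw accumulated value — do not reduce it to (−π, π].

x' = 17.4000 + 14.9000·cos(0.5455)·0.05 = 18.0369
y' = -0.5000 + 14.9000·sin(0.5455)·0.05 = -0.1135
θ' = 0.5455 + (14.9000/3.4)·tan(-0.12)·0.05 = 0.5191
v' = 14.9000 − 2.7000·0.05 = 14.7650

(18.0369, -0.1135, 0.5191, 14.7650)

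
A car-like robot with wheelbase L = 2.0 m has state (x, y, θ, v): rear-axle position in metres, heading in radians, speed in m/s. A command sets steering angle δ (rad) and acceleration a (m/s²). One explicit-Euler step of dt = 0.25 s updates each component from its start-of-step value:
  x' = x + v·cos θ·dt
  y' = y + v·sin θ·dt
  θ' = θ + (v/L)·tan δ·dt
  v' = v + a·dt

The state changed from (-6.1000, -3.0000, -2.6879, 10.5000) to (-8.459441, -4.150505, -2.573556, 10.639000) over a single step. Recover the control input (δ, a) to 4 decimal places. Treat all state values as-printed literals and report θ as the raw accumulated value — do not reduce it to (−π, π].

δ = 0.0869, a = 0.5560

a = (v'−v)/dt = (0.139000)/0.25 = 0.5560
Δθ = θ'−θ = 0.114344;  (v·dt/L) = 10.5000·0.25/2.0 = 1.312500
tan δ = Δθ·L/(v·dt) = 0.087119  →  δ = 0.0869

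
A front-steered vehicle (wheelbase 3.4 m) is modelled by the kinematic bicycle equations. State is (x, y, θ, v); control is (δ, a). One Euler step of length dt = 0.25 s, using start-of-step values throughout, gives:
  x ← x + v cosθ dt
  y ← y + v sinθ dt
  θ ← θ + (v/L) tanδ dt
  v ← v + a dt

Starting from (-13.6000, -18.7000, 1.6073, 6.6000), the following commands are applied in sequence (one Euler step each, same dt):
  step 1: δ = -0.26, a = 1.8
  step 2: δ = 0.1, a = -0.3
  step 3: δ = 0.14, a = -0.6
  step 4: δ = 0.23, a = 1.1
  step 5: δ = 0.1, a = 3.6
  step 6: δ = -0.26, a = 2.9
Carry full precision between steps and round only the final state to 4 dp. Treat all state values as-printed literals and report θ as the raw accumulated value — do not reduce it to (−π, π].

after step 1 (δ=-0.26, a=1.8): (-13.660218, -17.051099, 1.478201, 7.050000)
after step 2 (δ=0.1, a=-0.3): (-13.497252, -15.296150, 1.530213, 6.975000)
after step 3 (δ=0.14, a=-0.6): (-13.426504, -13.553835, 1.602487, 6.825000)
after step 4 (δ=0.23, a=1.1): (-13.480568, -11.848442, 1.719989, 7.100000)
after step 5 (δ=0.1, a=3.6): (-13.744404, -10.093160, 1.772370, 8.000000)
after step 6 (δ=-0.26, a=2.9): (-14.144827, -8.133654, 1.615887, 8.725000)

(-14.1448, -8.1337, 1.6159, 8.7250)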